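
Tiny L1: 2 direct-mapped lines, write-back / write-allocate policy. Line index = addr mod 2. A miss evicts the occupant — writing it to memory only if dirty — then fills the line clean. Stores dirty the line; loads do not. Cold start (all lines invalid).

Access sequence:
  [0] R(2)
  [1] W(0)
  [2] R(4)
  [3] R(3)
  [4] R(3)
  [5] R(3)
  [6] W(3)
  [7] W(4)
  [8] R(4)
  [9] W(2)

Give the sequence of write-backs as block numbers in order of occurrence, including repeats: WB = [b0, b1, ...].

0: R B2 -> L0 miss  d=-]
1: W B0 -> L0 miss  d=D]
2: R B4 -> L0 miss wb->B0  d=-]
3: R B3 -> L1 miss  d=-]
4: R B3 -> L1 hit  d=-]
5: R B3 -> L1 hit  d=-]
6: W B3 -> L1 hit  d=D]
7: W B4 -> L0 hit  d=D]
8: R B4 -> L0 hit  d=D]
9: W B2 -> L0 miss wb->B4  d=D]

WB = [0, 4]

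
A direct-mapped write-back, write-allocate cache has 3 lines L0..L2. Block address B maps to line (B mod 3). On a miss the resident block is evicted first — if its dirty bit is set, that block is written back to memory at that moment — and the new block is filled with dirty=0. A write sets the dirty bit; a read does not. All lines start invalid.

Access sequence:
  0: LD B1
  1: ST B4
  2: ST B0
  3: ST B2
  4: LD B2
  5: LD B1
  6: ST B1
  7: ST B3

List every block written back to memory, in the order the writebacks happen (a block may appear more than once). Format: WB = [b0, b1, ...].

WB = [4, 0]

  0 | R B1 → L1 miss [-]
  1 | W B4 → L1 miss [D]
  2 | W B0 → L0 miss [D]
  3 | W B2 → L2 miss [D]
  4 | R B2 → L2 hit [D]
  5 | R B1 → L1 miss wb→B4 [-]
  6 | W B1 → L1 hit [D]
  7 | W B3 → L0 miss wb→B0 [D]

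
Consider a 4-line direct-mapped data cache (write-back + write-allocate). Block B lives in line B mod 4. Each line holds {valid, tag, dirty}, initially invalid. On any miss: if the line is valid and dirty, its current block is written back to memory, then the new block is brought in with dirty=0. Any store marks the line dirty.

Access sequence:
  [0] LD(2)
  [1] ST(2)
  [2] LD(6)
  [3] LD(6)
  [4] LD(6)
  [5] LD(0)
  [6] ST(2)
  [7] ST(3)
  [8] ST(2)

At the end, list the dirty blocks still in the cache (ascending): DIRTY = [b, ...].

0: R B2 → L2 miss [-]
1: W B2 → L2 hit [D]
2: R B6 → L2 miss wb→B2 [-]
3: R B6 → L2 hit [-]
4: R B6 → L2 hit [-]
5: R B0 → L0 miss [-]
6: W B2 → L2 miss [D]
7: W B3 → L3 miss [D]
8: W B2 → L2 hit [D]

DIRTY = [2, 3]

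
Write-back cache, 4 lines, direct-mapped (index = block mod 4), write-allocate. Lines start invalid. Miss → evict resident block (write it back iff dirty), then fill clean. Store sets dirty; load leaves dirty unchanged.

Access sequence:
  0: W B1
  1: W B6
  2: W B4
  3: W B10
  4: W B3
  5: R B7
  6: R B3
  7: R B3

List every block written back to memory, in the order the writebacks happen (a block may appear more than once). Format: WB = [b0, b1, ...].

WB = [6, 3]

0: W B1 -> L1 miss  d=D]
1: W B6 -> L2 miss  d=D]
2: W B4 -> L0 miss  d=D]
3: W B10 -> L2 miss wb->B6  d=D]
4: W B3 -> L3 miss  d=D]
5: R B7 -> L3 miss wb->B3  d=-]
6: R B3 -> L3 miss  d=-]
7: R B3 -> L3 hit  d=-]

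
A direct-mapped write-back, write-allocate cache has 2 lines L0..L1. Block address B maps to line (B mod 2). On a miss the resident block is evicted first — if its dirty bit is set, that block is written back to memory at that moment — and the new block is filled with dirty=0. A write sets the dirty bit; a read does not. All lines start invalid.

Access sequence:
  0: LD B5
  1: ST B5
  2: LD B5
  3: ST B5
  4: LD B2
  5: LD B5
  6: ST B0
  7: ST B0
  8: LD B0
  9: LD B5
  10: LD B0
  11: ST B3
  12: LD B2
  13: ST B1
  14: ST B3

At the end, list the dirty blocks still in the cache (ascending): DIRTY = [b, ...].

DIRTY = [3]

0: R B5 → L1 miss [-]
1: W B5 → L1 hit [D]
2: R B5 → L1 hit [D]
3: W B5 → L1 hit [D]
4: R B2 → L0 miss [-]
5: R B5 → L1 hit [D]
6: W B0 → L0 miss [D]
7: W B0 → L0 hit [D]
8: R B0 → L0 hit [D]
9: R B5 → L1 hit [D]
10: R B0 → L0 hit [D]
11: W B3 → L1 miss wb→B5 [D]
12: R B2 → L0 miss wb→B0 [-]
13: W B1 → L1 miss wb→B3 [D]
14: W B3 → L1 miss wb→B1 [D]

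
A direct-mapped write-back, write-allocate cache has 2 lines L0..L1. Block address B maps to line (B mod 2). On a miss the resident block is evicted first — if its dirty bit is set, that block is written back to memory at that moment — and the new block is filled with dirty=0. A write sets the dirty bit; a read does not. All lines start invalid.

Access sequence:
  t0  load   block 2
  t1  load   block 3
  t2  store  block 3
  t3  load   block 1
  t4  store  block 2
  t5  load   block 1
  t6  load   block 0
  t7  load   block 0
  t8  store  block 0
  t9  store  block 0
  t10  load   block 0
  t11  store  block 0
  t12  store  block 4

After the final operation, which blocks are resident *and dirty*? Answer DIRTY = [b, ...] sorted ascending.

DIRTY = [4]

0: R B2 → L0 miss [-]
1: R B3 → L1 miss [-]
2: W B3 → L1 hit [D]
3: R B1 → L1 miss wb→B3 [-]
4: W B2 → L0 hit [D]
5: R B1 → L1 hit [-]
6: R B0 → L0 miss wb→B2 [-]
7: R B0 → L0 hit [-]
8: W B0 → L0 hit [D]
9: W B0 → L0 hit [D]
10: R B0 → L0 hit [D]
11: W B0 → L0 hit [D]
12: W B4 → L0 miss wb→B0 [D]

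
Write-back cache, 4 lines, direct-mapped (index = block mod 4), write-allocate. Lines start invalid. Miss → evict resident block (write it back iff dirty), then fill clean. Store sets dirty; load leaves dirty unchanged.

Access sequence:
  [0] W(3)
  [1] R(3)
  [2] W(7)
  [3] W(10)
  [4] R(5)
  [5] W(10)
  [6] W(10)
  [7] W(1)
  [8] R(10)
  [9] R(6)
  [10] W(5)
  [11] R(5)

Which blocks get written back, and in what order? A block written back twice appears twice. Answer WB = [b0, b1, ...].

WB = [3, 10, 1]

0: W B3 -> L3 miss  d=D]
1: R B3 -> L3 hit  d=D]
2: W B7 -> L3 miss wb->B3  d=D]
3: W B10 -> L2 miss  d=D]
4: R B5 -> L1 miss  d=-]
5: W B10 -> L2 hit  d=D]
6: W B10 -> L2 hit  d=D]
7: W B1 -> L1 miss  d=D]
8: R B10 -> L2 hit  d=D]
9: R B6 -> L2 miss wb->B10  d=-]
10: W B5 -> L1 miss wb->B1  d=D]
11: R B5 -> L1 hit  d=D]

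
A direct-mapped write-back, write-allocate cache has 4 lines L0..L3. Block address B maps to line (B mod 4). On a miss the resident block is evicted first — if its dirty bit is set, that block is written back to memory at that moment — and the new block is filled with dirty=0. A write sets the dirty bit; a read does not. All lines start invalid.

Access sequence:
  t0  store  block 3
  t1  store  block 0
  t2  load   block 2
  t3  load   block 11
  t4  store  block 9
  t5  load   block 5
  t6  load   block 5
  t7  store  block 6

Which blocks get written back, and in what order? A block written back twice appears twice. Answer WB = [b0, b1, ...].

0: W B3 → L3 miss [D]
1: W B0 → L0 miss [D]
2: R B2 → L2 miss [-]
3: R B11 → L3 miss wb→B3 [-]
4: W B9 → L1 miss [D]
5: R B5 → L1 miss wb→B9 [-]
6: R B5 → L1 hit [-]
7: W B6 → L2 miss [D]

WB = [3, 9]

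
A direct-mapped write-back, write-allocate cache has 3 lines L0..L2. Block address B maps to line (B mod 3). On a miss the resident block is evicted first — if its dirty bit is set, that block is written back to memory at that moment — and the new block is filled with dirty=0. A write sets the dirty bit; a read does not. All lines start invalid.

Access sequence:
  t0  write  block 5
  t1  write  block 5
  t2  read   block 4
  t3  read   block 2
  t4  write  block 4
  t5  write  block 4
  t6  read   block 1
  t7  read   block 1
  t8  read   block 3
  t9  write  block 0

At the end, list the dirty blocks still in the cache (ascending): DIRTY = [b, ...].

0: W B5 -> L2 miss  d=D]
1: W B5 -> L2 hit  d=D]
2: R B4 -> L1 miss  d=-]
3: R B2 -> L2 miss wb->B5  d=-]
4: W B4 -> L1 hit  d=D]
5: W B4 -> L1 hit  d=D]
6: R B1 -> L1 miss wb->B4  d=-]
7: R B1 -> L1 hit  d=-]
8: R B3 -> L0 miss  d=-]
9: W B0 -> L0 miss  d=D]

DIRTY = [0]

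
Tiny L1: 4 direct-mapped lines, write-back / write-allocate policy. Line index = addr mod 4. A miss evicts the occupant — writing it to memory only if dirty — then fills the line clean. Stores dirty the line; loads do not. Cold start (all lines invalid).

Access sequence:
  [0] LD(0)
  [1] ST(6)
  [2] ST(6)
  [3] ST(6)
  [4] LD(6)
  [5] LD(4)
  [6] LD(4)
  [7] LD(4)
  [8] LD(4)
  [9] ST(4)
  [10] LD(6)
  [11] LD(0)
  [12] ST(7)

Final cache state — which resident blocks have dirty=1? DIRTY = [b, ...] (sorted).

  0 | R B0 → L0 miss [-]
  1 | W B6 → L2 miss [D]
  2 | W B6 → L2 hit [D]
  3 | W B6 → L2 hit [D]
  4 | R B6 → L2 hit [D]
  5 | R B4 → L0 miss [-]
  6 | R B4 → L0 hit [-]
  7 | R B4 → L0 hit [-]
  8 | R B4 → L0 hit [-]
  9 | W B4 → L0 hit [D]
  10 | R B6 → L2 hit [D]
  11 | R B0 → L0 miss wb→B4 [-]
  12 | W B7 → L3 miss [D]

DIRTY = [6, 7]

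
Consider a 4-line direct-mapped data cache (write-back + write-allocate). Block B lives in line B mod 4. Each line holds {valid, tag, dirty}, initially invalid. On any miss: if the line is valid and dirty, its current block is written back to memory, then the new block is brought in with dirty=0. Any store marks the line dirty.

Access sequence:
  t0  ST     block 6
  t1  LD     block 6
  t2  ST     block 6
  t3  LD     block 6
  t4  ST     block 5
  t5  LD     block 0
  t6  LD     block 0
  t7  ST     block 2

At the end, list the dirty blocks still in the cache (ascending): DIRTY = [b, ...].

DIRTY = [2, 5]

0: W B6 -> L2 miss  d=D]
1: R B6 -> L2 hit  d=D]
2: W B6 -> L2 hit  d=D]
3: R B6 -> L2 hit  d=D]
4: W B5 -> L1 miss  d=D]
5: R B0 -> L0 miss  d=-]
6: R B0 -> L0 hit  d=-]
7: W B2 -> L2 miss wb->B6  d=D]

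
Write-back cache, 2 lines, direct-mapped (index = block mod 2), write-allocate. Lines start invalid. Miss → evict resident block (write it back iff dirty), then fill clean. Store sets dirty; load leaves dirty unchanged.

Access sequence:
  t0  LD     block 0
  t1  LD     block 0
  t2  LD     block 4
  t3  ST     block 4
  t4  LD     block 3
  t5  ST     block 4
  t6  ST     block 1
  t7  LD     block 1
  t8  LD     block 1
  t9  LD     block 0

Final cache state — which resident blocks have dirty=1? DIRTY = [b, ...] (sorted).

DIRTY = [1]

  0 | R B0 → L0 miss [-]
  1 | R B0 → L0 hit [-]
  2 | R B4 → L0 miss [-]
  3 | W B4 → L0 hit [D]
  4 | R B3 → L1 miss [-]
  5 | W B4 → L0 hit [D]
  6 | W B1 → L1 miss [D]
  7 | R B1 → L1 hit [D]
  8 | R B1 → L1 hit [D]
  9 | R B0 → L0 miss wb→B4 [-]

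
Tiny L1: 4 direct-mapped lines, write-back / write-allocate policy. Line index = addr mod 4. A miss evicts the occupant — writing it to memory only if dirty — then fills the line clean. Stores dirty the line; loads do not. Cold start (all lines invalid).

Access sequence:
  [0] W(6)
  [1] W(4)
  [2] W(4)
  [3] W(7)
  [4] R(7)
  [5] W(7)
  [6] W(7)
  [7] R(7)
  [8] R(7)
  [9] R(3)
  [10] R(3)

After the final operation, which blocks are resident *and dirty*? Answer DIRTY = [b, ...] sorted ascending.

DIRTY = [4, 6]

0: W B6 → L2 miss [D]
1: W B4 → L0 miss [D]
2: W B4 → L0 hit [D]
3: W B7 → L3 miss [D]
4: R B7 → L3 hit [D]
5: W B7 → L3 hit [D]
6: W B7 → L3 hit [D]
7: R B7 → L3 hit [D]
8: R B7 → L3 hit [D]
9: R B3 → L3 miss wb→B7 [-]
10: R B3 → L3 hit [-]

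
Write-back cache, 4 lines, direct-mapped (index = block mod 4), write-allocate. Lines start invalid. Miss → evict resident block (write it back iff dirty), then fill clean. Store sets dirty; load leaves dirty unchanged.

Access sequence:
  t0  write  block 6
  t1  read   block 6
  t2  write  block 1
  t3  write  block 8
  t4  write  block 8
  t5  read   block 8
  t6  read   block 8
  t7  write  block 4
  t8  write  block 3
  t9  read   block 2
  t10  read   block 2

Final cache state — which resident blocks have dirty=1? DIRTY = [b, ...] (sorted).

DIRTY = [1, 3, 4]

  0 | W B6 → L2 miss [D]
  1 | R B6 → L2 hit [D]
  2 | W B1 → L1 miss [D]
  3 | W B8 → L0 miss [D]
  4 | W B8 → L0 hit [D]
  5 | R B8 → L0 hit [D]
  6 | R B8 → L0 hit [D]
  7 | W B4 → L0 miss wb→B8 [D]
  8 | W B3 → L3 miss [D]
  9 | R B2 → L2 miss wb→B6 [-]
  10 | R B2 → L2 hit [-]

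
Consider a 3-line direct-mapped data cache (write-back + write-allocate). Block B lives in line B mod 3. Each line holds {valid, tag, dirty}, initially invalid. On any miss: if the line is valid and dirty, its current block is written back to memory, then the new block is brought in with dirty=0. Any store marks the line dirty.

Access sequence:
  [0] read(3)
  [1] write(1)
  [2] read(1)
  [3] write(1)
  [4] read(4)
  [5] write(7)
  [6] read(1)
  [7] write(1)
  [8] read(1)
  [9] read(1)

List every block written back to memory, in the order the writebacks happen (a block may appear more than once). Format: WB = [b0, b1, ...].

0: R B3 → L0 miss [-]
1: W B1 → L1 miss [D]
2: R B1 → L1 hit [D]
3: W B1 → L1 hit [D]
4: R B4 → L1 miss wb→B1 [-]
5: W B7 → L1 miss [D]
6: R B1 → L1 miss wb→B7 [-]
7: W B1 → L1 hit [D]
8: R B1 → L1 hit [D]
9: R B1 → L1 hit [D]

WB = [1, 7]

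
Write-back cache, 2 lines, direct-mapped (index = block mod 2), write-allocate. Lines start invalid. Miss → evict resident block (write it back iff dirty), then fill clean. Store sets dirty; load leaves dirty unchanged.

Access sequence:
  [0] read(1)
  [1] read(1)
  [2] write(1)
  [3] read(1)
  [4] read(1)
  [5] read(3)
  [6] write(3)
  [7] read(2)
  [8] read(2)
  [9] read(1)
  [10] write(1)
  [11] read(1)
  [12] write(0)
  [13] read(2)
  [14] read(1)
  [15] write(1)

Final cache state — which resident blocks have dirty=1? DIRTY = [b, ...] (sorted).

  0 | R B1 → L1 miss [-]
  1 | R B1 → L1 hit [-]
  2 | W B1 → L1 hit [D]
  3 | R B1 → L1 hit [D]
  4 | R B1 → L1 hit [D]
  5 | R B3 → L1 miss wb→B1 [-]
  6 | W B3 → L1 hit [D]
  7 | R B2 → L0 miss [-]
  8 | R B2 → L0 hit [-]
  9 | R B1 → L1 miss wb→B3 [-]
  10 | W B1 → L1 hit [D]
  11 | R B1 → L1 hit [D]
  12 | W B0 → L0 miss [D]
  13 | R B2 → L0 miss wb→B0 [-]
  14 | R B1 → L1 hit [D]
  15 | W B1 → L1 hit [D]

DIRTY = [1]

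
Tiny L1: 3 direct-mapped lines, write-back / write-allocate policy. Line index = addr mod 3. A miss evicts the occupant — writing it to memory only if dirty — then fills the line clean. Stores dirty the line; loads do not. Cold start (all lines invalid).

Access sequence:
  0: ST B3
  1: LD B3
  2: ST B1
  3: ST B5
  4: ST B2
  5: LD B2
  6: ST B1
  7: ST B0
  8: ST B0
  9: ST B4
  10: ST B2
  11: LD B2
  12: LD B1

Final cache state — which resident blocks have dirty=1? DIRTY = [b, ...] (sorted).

  0 | W B3 → L0 miss [D]
  1 | R B3 → L0 hit [D]
  2 | W B1 → L1 miss [D]
  3 | W B5 → L2 miss [D]
  4 | W B2 → L2 miss wb→B5 [D]
  5 | R B2 → L2 hit [D]
  6 | W B1 → L1 hit [D]
  7 | W B0 → L0 miss wb→B3 [D]
  8 | W B0 → L0 hit [D]
  9 | W B4 → L1 miss wb→B1 [D]
  10 | W B2 → L2 hit [D]
  11 | R B2 → L2 hit [D]
  12 | R B1 → L1 miss wb→B4 [-]

DIRTY = [0, 2]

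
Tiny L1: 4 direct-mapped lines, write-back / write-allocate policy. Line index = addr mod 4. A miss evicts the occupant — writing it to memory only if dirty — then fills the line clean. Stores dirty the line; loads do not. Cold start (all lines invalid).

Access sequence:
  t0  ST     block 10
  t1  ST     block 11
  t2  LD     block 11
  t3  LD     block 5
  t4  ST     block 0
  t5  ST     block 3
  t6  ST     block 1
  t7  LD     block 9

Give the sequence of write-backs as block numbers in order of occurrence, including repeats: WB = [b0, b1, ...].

WB = [11, 1]

0: W B10 -> L2 miss  d=D]
1: W B11 -> L3 miss  d=D]
2: R B11 -> L3 hit  d=D]
3: R B5 -> L1 miss  d=-]
4: W B0 -> L0 miss  d=D]
5: W B3 -> L3 miss wb->B11  d=D]
6: W B1 -> L1 miss  d=D]
7: R B9 -> L1 miss wb->B1  d=-]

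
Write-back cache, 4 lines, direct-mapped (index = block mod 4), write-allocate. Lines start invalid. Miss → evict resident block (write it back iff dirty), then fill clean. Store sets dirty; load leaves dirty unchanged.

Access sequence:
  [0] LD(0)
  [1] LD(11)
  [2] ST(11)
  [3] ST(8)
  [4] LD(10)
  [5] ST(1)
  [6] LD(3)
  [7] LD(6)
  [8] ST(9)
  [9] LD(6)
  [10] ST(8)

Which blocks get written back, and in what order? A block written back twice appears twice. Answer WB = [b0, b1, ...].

0: R B0 -> L0 miss  d=-]
1: R B11 -> L3 miss  d=-]
2: W B11 -> L3 hit  d=D]
3: W B8 -> L0 miss  d=D]
4: R B10 -> L2 miss  d=-]
5: W B1 -> L1 miss  d=D]
6: R B3 -> L3 miss wb->B11  d=-]
7: R B6 -> L2 miss  d=-]
8: W B9 -> L1 miss wb->B1  d=D]
9: R B6 -> L2 hit  d=-]
10: W B8 -> L0 hit  d=D]

WB = [11, 1]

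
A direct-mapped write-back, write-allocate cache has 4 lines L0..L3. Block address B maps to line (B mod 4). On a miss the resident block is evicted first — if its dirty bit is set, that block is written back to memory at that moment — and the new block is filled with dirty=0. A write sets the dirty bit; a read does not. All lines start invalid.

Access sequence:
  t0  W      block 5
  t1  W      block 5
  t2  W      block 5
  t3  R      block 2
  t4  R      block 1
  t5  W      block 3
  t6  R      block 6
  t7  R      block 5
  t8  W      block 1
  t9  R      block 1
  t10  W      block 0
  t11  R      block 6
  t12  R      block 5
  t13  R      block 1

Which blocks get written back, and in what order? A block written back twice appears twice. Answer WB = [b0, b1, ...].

WB = [5, 1]

0: W B5 → L1 miss [D]
1: W B5 → L1 hit [D]
2: W B5 → L1 hit [D]
3: R B2 → L2 miss [-]
4: R B1 → L1 miss wb→B5 [-]
5: W B3 → L3 miss [D]
6: R B6 → L2 miss [-]
7: R B5 → L1 miss [-]
8: W B1 → L1 miss [D]
9: R B1 → L1 hit [D]
10: W B0 → L0 miss [D]
11: R B6 → L2 hit [-]
12: R B5 → L1 miss wb→B1 [-]
13: R B1 → L1 miss [-]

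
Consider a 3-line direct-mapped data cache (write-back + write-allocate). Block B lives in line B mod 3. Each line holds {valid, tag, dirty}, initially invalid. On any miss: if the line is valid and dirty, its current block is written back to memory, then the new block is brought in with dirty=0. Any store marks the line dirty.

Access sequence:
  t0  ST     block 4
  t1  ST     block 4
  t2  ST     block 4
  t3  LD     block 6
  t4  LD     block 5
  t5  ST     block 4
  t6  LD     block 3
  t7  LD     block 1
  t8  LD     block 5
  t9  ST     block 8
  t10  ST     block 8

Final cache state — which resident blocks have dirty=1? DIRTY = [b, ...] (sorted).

0: W B4 → L1 miss [D]
1: W B4 → L1 hit [D]
2: W B4 → L1 hit [D]
3: R B6 → L0 miss [-]
4: R B5 → L2 miss [-]
5: W B4 → L1 hit [D]
6: R B3 → L0 miss [-]
7: R B1 → L1 miss wb→B4 [-]
8: R B5 → L2 hit [-]
9: W B8 → L2 miss [D]
10: W B8 → L2 hit [D]

DIRTY = [8]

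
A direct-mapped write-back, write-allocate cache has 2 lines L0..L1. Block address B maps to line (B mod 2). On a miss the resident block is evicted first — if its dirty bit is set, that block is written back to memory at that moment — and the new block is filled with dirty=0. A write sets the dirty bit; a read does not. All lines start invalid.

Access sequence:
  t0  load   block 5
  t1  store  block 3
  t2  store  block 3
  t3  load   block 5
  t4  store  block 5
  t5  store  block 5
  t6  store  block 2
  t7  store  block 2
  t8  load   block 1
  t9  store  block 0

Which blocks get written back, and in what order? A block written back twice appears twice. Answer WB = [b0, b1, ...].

0: R B5 → L1 miss [-]
1: W B3 → L1 miss [D]
2: W B3 → L1 hit [D]
3: R B5 → L1 miss wb→B3 [-]
4: W B5 → L1 hit [D]
5: W B5 → L1 hit [D]
6: W B2 → L0 miss [D]
7: W B2 → L0 hit [D]
8: R B1 → L1 miss wb→B5 [-]
9: W B0 → L0 miss wb→B2 [D]

WB = [3, 5, 2]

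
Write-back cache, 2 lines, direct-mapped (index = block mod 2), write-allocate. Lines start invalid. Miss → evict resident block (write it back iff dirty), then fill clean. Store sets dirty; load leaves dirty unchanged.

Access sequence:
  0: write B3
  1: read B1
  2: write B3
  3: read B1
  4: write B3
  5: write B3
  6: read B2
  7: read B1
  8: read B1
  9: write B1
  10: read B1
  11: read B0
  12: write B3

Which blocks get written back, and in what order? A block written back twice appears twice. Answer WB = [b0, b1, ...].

0: W B3 -> L1 miss  d=D]
1: R B1 -> L1 miss wb->B3  d=-]
2: W B3 -> L1 miss  d=D]
3: R B1 -> L1 miss wb->B3  d=-]
4: W B3 -> L1 miss  d=D]
5: W B3 -> L1 hit  d=D]
6: R B2 -> L0 miss  d=-]
7: R B1 -> L1 miss wb->B3  d=-]
8: R B1 -> L1 hit  d=-]
9: W B1 -> L1 hit  d=D]
10: R B1 -> L1 hit  d=D]
11: R B0 -> L0 miss  d=-]
12: W B3 -> L1 miss wb->B1  d=D]

WB = [3, 3, 3, 1]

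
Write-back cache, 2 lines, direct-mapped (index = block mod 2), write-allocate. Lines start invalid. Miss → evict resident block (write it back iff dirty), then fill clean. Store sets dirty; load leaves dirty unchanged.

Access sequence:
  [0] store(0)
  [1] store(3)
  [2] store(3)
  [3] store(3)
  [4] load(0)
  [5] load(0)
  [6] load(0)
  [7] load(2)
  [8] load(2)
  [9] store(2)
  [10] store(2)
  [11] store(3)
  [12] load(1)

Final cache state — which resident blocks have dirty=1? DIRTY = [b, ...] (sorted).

DIRTY = [2]

0: W B0 -> L0 miss  d=D]
1: W B3 -> L1 miss  d=D]
2: W B3 -> L1 hit  d=D]
3: W B3 -> L1 hit  d=D]
4: R B0 -> L0 hit  d=D]
5: R B0 -> L0 hit  d=D]
6: R B0 -> L0 hit  d=D]
7: R B2 -> L0 miss wb->B0  d=-]
8: R B2 -> L0 hit  d=-]
9: W B2 -> L0 hit  d=D]
10: W B2 -> L0 hit  d=D]
11: W B3 -> L1 hit  d=D]
12: R B1 -> L1 miss wb->B3  d=-]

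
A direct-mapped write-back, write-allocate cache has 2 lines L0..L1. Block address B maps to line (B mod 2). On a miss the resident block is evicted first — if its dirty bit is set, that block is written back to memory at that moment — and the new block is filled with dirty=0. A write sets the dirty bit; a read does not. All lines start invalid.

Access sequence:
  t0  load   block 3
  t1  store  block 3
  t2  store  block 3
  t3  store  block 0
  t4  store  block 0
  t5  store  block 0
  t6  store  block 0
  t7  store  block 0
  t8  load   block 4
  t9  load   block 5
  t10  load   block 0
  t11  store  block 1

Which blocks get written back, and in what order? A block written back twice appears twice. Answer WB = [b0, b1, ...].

0: R B3 → L1 miss [-]
1: W B3 → L1 hit [D]
2: W B3 → L1 hit [D]
3: W B0 → L0 miss [D]
4: W B0 → L0 hit [D]
5: W B0 → L0 hit [D]
6: W B0 → L0 hit [D]
7: W B0 → L0 hit [D]
8: R B4 → L0 miss wb→B0 [-]
9: R B5 → L1 miss wb→B3 [-]
10: R B0 → L0 miss [-]
11: W B1 → L1 miss [D]

WB = [0, 3]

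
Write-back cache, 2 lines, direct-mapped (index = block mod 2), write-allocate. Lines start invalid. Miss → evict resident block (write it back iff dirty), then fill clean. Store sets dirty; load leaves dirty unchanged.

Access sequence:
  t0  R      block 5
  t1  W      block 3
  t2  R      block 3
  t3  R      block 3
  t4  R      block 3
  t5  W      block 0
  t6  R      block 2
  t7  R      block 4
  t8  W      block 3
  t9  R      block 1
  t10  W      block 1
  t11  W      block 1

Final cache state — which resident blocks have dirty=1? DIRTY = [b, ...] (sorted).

  0 | R B5 → L1 miss [-]
  1 | W B3 → L1 miss [D]
  2 | R B3 → L1 hit [D]
  3 | R B3 → L1 hit [D]
  4 | R B3 → L1 hit [D]
  5 | W B0 → L0 miss [D]
  6 | R B2 → L0 miss wb→B0 [-]
  7 | R B4 → L0 miss [-]
  8 | W B3 → L1 hit [D]
  9 | R B1 → L1 miss wb→B3 [-]
  10 | W B1 → L1 hit [D]
  11 | W B1 → L1 hit [D]

DIRTY = [1]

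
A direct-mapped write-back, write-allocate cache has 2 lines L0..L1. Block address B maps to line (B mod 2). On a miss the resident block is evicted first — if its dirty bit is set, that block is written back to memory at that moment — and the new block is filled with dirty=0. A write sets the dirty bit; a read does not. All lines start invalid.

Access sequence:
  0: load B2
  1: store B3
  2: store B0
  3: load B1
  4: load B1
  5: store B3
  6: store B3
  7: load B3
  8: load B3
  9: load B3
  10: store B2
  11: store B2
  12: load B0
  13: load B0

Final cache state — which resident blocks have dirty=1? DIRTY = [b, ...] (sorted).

DIRTY = [3]

  0 | R B2 → L0 miss [-]
  1 | W B3 → L1 miss [D]
  2 | W B0 → L0 miss [D]
  3 | R B1 → L1 miss wb→B3 [-]
  4 | R B1 → L1 hit [-]
  5 | W B3 → L1 miss [D]
  6 | W B3 → L1 hit [D]
  7 | R B3 → L1 hit [D]
  8 | R B3 → L1 hit [D]
  9 | R B3 → L1 hit [D]
  10 | W B2 → L0 miss wb→B0 [D]
  11 | W B2 → L0 hit [D]
  12 | R B0 → L0 miss wb→B2 [-]
  13 | R B0 → L0 hit [-]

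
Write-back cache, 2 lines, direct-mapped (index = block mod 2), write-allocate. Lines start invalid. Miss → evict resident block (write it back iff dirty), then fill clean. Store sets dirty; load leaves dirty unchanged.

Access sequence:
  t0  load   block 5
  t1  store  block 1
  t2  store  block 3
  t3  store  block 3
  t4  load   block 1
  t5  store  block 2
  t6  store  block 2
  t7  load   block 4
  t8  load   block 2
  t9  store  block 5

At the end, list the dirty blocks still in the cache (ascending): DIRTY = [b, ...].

0: R B5 → L1 miss [-]
1: W B1 → L1 miss [D]
2: W B3 → L1 miss wb→B1 [D]
3: W B3 → L1 hit [D]
4: R B1 → L1 miss wb→B3 [-]
5: W B2 → L0 miss [D]
6: W B2 → L0 hit [D]
7: R B4 → L0 miss wb→B2 [-]
8: R B2 → L0 miss [-]
9: W B5 → L1 miss [D]

DIRTY = [5]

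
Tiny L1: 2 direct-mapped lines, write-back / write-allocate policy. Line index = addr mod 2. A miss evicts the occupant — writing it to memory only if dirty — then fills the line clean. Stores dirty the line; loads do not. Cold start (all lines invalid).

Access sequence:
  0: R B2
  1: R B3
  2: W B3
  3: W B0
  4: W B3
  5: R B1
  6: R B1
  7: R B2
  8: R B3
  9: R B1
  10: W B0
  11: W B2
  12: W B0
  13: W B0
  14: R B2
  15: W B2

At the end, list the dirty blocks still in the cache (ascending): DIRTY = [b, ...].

  0 | R B2 → L0 miss [-]
  1 | R B3 → L1 miss [-]
  2 | W B3 → L1 hit [D]
  3 | W B0 → L0 miss [D]
  4 | W B3 → L1 hit [D]
  5 | R B1 → L1 miss wb→B3 [-]
  6 | R B1 → L1 hit [-]
  7 | R B2 → L0 miss wb→B0 [-]
  8 | R B3 → L1 miss [-]
  9 | R B1 → L1 miss [-]
  10 | W B0 → L0 miss [D]
  11 | W B2 → L0 miss wb→B0 [D]
  12 | W B0 → L0 miss wb→B2 [D]
  13 | W B0 → L0 hit [D]
  14 | R B2 → L0 miss wb→B0 [-]
  15 | W B2 → L0 hit [D]

DIRTY = [2]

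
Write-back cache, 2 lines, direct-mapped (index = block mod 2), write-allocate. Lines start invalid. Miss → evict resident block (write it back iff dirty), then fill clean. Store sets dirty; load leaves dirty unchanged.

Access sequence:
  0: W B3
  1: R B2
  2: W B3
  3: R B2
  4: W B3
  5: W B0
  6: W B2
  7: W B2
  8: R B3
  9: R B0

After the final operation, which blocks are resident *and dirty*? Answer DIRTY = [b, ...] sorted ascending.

0: W B3 → L1 miss [D]
1: R B2 → L0 miss [-]
2: W B3 → L1 hit [D]
3: R B2 → L0 hit [-]
4: W B3 → L1 hit [D]
5: W B0 → L0 miss [D]
6: W B2 → L0 miss wb→B0 [D]
7: W B2 → L0 hit [D]
8: R B3 → L1 hit [D]
9: R B0 → L0 miss wb→B2 [-]

DIRTY = [3]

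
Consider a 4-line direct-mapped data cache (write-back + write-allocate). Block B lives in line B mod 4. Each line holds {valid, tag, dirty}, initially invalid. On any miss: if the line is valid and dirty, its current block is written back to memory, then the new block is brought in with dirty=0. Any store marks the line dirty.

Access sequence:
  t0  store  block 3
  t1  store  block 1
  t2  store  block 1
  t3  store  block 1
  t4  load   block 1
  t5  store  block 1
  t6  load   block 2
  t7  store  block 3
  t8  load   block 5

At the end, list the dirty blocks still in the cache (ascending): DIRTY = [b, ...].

0: W B3 -> L3 miss  d=D]
1: W B1 -> L1 miss  d=D]
2: W B1 -> L1 hit  d=D]
3: W B1 -> L1 hit  d=D]
4: R B1 -> L1 hit  d=D]
5: W B1 -> L1 hit  d=D]
6: R B2 -> L2 miss  d=-]
7: W B3 -> L3 hit  d=D]
8: R B5 -> L1 miss wb->B1  d=-]

DIRTY = [3]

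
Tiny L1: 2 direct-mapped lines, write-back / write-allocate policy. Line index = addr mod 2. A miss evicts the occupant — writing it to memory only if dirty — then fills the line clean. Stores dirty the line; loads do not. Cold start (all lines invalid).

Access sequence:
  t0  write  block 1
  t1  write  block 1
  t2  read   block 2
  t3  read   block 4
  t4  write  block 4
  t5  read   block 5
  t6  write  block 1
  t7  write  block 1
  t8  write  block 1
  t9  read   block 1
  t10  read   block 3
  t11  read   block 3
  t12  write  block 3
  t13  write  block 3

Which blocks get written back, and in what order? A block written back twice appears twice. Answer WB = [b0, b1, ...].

0: W B1 -> L1 miss  d=D]
1: W B1 -> L1 hit  d=D]
2: R B2 -> L0 miss  d=-]
3: R B4 -> L0 miss  d=-]
4: W B4 -> L0 hit  d=D]
5: R B5 -> L1 miss wb->B1  d=-]
6: W B1 -> L1 miss  d=D]
7: W B1 -> L1 hit  d=D]
8: W B1 -> L1 hit  d=D]
9: R B1 -> L1 hit  d=D]
10: R B3 -> L1 miss wb->B1  d=-]
11: R B3 -> L1 hit  d=-]
12: W B3 -> L1 hit  d=D]
13: W B3 -> L1 hit  d=D]

WB = [1, 1]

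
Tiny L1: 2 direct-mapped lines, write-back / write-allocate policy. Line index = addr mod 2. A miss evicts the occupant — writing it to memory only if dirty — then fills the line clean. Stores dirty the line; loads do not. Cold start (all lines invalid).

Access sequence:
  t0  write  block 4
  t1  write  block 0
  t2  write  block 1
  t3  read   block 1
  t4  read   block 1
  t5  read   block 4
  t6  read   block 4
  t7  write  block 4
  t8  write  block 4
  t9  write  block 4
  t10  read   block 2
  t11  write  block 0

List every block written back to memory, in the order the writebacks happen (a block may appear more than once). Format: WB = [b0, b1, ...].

0: W B4 -> L0 miss  d=D]
1: W B0 -> L0 miss wb->B4  d=D]
2: W B1 -> L1 miss  d=D]
3: R B1 -> L1 hit  d=D]
4: R B1 -> L1 hit  d=D]
5: R B4 -> L0 miss wb->B0  d=-]
6: R B4 -> L0 hit  d=-]
7: W B4 -> L0 hit  d=D]
8: W B4 -> L0 hit  d=D]
9: W B4 -> L0 hit  d=D]
10: R B2 -> L0 miss wb->B4  d=-]
11: W B0 -> L0 miss  d=D]

WB = [4, 0, 4]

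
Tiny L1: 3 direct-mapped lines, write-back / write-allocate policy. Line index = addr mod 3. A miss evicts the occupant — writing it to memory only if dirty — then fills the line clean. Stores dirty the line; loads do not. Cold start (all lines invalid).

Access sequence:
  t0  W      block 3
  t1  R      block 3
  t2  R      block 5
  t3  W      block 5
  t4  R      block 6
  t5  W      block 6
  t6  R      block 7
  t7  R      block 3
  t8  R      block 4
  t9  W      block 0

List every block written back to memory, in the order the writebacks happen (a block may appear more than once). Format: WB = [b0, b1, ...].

0: W B3 → L0 miss [D]
1: R B3 → L0 hit [D]
2: R B5 → L2 miss [-]
3: W B5 → L2 hit [D]
4: R B6 → L0 miss wb→B3 [-]
5: W B6 → L0 hit [D]
6: R B7 → L1 miss [-]
7: R B3 → L0 miss wb→B6 [-]
8: R B4 → L1 miss [-]
9: W B0 → L0 miss [D]

WB = [3, 6]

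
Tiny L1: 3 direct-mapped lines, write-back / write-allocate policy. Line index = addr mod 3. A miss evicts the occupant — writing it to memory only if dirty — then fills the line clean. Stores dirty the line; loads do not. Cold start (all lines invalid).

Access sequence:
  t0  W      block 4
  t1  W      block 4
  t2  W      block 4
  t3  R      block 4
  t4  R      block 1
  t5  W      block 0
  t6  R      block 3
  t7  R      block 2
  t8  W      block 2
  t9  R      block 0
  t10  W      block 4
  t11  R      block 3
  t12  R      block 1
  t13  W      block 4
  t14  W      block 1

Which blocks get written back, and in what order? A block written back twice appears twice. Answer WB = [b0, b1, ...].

0: W B4 -> L1 miss  d=D]
1: W B4 -> L1 hit  d=D]
2: W B4 -> L1 hit  d=D]
3: R B4 -> L1 hit  d=D]
4: R B1 -> L1 miss wb->B4  d=-]
5: W B0 -> L0 miss  d=D]
6: R B3 -> L0 miss wb->B0  d=-]
7: R B2 -> L2 miss  d=-]
8: W B2 -> L2 hit  d=D]
9: R B0 -> L0 miss  d=-]
10: W B4 -> L1 miss  d=D]
11: R B3 -> L0 miss  d=-]
12: R B1 -> L1 miss wb->B4  d=-]
13: W B4 -> L1 miss  d=D]
14: W B1 -> L1 miss wb->B4  d=D]

WB = [4, 0, 4, 4]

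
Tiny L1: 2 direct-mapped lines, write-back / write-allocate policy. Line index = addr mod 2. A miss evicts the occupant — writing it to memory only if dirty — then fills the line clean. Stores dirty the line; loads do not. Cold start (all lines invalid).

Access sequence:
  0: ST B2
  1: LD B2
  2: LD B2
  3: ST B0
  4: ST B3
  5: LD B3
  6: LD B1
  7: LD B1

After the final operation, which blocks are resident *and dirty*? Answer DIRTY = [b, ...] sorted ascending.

DIRTY = [0]

0: W B2 -> L0 miss  d=D]
1: R B2 -> L0 hit  d=D]
2: R B2 -> L0 hit  d=D]
3: W B0 -> L0 miss wb->B2  d=D]
4: W B3 -> L1 miss  d=D]
5: R B3 -> L1 hit  d=D]
6: R B1 -> L1 miss wb->B3  d=-]
7: R B1 -> L1 hit  d=-]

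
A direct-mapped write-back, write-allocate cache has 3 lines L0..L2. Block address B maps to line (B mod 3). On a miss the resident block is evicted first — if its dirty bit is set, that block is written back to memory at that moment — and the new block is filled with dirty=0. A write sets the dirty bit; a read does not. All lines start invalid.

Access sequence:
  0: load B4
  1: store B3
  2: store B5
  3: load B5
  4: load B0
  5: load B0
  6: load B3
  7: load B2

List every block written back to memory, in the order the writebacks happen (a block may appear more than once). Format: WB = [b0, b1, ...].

WB = [3, 5]

0: R B4 -> L1 miss  d=-]
1: W B3 -> L0 miss  d=D]
2: W B5 -> L2 miss  d=D]
3: R B5 -> L2 hit  d=D]
4: R B0 -> L0 miss wb->B3  d=-]
5: R B0 -> L0 hit  d=-]
6: R B3 -> L0 miss  d=-]
7: R B2 -> L2 miss wb->B5  d=-]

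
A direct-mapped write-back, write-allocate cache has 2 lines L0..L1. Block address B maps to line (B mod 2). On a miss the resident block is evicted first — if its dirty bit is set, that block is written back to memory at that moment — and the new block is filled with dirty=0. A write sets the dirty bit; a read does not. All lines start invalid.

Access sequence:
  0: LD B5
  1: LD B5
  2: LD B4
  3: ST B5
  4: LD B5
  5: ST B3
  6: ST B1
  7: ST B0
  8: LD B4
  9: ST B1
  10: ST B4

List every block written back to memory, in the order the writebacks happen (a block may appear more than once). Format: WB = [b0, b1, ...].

WB = [5, 3, 0]

  0 | R B5 → L1 miss [-]
  1 | R B5 → L1 hit [-]
  2 | R B4 → L0 miss [-]
  3 | W B5 → L1 hit [D]
  4 | R B5 → L1 hit [D]
  5 | W B3 → L1 miss wb→B5 [D]
  6 | W B1 → L1 miss wb→B3 [D]
  7 | W B0 → L0 miss [D]
  8 | R B4 → L0 miss wb→B0 [-]
  9 | W B1 → L1 hit [D]
  10 | W B4 → L0 hit [D]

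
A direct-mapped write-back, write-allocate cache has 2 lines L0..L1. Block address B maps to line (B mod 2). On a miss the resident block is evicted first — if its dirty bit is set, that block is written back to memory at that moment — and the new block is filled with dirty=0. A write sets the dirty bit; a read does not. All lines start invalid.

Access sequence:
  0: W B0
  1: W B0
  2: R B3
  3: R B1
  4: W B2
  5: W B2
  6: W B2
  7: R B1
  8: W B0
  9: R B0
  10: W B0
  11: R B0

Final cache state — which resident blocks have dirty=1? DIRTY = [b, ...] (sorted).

DIRTY = [0]

0: W B0 -> L0 miss  d=D]
1: W B0 -> L0 hit  d=D]
2: R B3 -> L1 miss  d=-]
3: R B1 -> L1 miss  d=-]
4: W B2 -> L0 miss wb->B0  d=D]
5: W B2 -> L0 hit  d=D]
6: W B2 -> L0 hit  d=D]
7: R B1 -> L1 hit  d=-]
8: W B0 -> L0 miss wb->B2  d=D]
9: R B0 -> L0 hit  d=D]
10: W B0 -> L0 hit  d=D]
11: R B0 -> L0 hit  d=D]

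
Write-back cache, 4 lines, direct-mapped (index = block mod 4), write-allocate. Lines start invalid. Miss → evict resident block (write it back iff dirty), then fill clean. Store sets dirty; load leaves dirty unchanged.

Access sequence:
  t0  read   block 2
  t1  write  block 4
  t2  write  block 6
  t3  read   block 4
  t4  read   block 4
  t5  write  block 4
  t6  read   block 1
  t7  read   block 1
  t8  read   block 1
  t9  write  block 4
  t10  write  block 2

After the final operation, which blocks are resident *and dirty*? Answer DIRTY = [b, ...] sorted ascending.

DIRTY = [2, 4]

0: R B2 -> L2 miss  d=-]
1: W B4 -> L0 miss  d=D]
2: W B6 -> L2 miss  d=D]
3: R B4 -> L0 hit  d=D]
4: R B4 -> L0 hit  d=D]
5: W B4 -> L0 hit  d=D]
6: R B1 -> L1 miss  d=-]
7: R B1 -> L1 hit  d=-]
8: R B1 -> L1 hit  d=-]
9: W B4 -> L0 hit  d=D]
10: W B2 -> L2 miss wb->B6  d=D]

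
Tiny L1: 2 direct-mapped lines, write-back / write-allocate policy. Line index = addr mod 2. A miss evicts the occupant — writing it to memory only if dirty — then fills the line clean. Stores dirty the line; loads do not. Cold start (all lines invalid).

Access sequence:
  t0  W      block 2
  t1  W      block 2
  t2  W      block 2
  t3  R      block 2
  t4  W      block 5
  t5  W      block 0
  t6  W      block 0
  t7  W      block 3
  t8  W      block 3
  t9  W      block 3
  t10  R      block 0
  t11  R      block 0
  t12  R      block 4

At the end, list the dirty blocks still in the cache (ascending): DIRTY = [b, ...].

0: W B2 -> L0 miss  d=D]
1: W B2 -> L0 hit  d=D]
2: W B2 -> L0 hit  d=D]
3: R B2 -> L0 hit  d=D]
4: W B5 -> L1 miss  d=D]
5: W B0 -> L0 miss wb->B2  d=D]
6: W B0 -> L0 hit  d=D]
7: W B3 -> L1 miss wb->B5  d=D]
8: W B3 -> L1 hit  d=D]
9: W B3 -> L1 hit  d=D]
10: R B0 -> L0 hit  d=D]
11: R B0 -> L0 hit  d=D]
12: R B4 -> L0 miss wb->B0  d=-]

DIRTY = [3]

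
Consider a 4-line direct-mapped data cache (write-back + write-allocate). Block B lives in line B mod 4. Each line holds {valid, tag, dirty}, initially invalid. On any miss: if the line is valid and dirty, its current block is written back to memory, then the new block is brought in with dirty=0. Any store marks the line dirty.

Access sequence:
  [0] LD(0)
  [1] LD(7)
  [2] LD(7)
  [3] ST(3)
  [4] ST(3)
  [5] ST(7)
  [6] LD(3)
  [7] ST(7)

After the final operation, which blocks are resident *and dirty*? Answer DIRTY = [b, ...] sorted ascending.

DIRTY = [7]

0: R B0 → L0 miss [-]
1: R B7 → L3 miss [-]
2: R B7 → L3 hit [-]
3: W B3 → L3 miss [D]
4: W B3 → L3 hit [D]
5: W B7 → L3 miss wb→B3 [D]
6: R B3 → L3 miss wb→B7 [-]
7: W B7 → L3 miss [D]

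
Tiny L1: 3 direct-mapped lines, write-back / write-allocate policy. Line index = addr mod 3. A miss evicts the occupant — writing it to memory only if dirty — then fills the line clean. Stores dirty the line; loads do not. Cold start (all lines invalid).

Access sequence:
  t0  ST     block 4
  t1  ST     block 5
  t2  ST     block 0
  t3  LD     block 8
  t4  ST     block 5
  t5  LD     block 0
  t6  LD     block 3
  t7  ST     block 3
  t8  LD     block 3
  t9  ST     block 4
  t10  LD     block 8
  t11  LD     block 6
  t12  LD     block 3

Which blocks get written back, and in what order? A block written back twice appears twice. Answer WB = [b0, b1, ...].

WB = [5, 0, 5, 3]

0: W B4 -> L1 miss  d=D]
1: W B5 -> L2 miss  d=D]
2: W B0 -> L0 miss  d=D]
3: R B8 -> L2 miss wb->B5  d=-]
4: W B5 -> L2 miss  d=D]
5: R B0 -> L0 hit  d=D]
6: R B3 -> L0 miss wb->B0  d=-]
7: W B3 -> L0 hit  d=D]
8: R B3 -> L0 hit  d=D]
9: W B4 -> L1 hit  d=D]
10: R B8 -> L2 miss wb->B5  d=-]
11: R B6 -> L0 miss wb->B3  d=-]
12: R B3 -> L0 miss  d=-]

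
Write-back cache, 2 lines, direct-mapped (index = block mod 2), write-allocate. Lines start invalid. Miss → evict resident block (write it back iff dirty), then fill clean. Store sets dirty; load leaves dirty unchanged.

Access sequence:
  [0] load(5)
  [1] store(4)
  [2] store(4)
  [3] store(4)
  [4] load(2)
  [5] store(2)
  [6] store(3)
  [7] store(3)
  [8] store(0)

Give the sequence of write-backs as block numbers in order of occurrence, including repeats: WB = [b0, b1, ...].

0: R B5 -> L1 miss  d=-]
1: W B4 -> L0 miss  d=D]
2: W B4 -> L0 hit  d=D]
3: W B4 -> L0 hit  d=D]
4: R B2 -> L0 miss wb->B4  d=-]
5: W B2 -> L0 hit  d=D]
6: W B3 -> L1 miss  d=D]
7: W B3 -> L1 hit  d=D]
8: W B0 -> L0 miss wb->B2  d=D]

WB = [4, 2]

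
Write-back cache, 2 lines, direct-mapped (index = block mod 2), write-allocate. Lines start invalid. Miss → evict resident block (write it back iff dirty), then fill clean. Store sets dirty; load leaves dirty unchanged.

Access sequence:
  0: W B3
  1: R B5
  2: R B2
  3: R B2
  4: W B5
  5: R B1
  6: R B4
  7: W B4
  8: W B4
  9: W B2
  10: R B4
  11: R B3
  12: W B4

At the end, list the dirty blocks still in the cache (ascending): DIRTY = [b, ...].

0: W B3 → L1 miss [D]
1: R B5 → L1 miss wb→B3 [-]
2: R B2 → L0 miss [-]
3: R B2 → L0 hit [-]
4: W B5 → L1 hit [D]
5: R B1 → L1 miss wb→B5 [-]
6: R B4 → L0 miss [-]
7: W B4 → L0 hit [D]
8: W B4 → L0 hit [D]
9: W B2 → L0 miss wb→B4 [D]
10: R B4 → L0 miss wb→B2 [-]
11: R B3 → L1 miss [-]
12: W B4 → L0 hit [D]

DIRTY = [4]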